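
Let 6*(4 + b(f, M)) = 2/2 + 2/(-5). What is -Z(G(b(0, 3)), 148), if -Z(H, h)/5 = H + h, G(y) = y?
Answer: 1441/2 ≈ 720.50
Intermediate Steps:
b(f, M) = -39/10 (b(f, M) = -4 + (2/2 + 2/(-5))/6 = -4 + (2*(½) + 2*(-⅕))/6 = -4 + (1 - ⅖)/6 = -4 + (⅙)*(⅗) = -4 + ⅒ = -39/10)
Z(H, h) = -5*H - 5*h (Z(H, h) = -5*(H + h) = -5*H - 5*h)
-Z(G(b(0, 3)), 148) = -(-5*(-39/10) - 5*148) = -(39/2 - 740) = -1*(-1441/2) = 1441/2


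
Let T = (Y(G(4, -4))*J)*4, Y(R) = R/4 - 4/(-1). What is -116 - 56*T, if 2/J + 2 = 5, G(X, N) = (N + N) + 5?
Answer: -1804/3 ≈ -601.33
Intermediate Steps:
G(X, N) = 5 + 2*N (G(X, N) = 2*N + 5 = 5 + 2*N)
J = ⅔ (J = 2/(-2 + 5) = 2/3 = 2*(⅓) = ⅔ ≈ 0.66667)
Y(R) = 4 + R/4 (Y(R) = R*(¼) - 4*(-1) = R/4 + 4 = 4 + R/4)
T = 26/3 (T = ((4 + (5 + 2*(-4))/4)*(⅔))*4 = ((4 + (5 - 8)/4)*(⅔))*4 = ((4 + (¼)*(-3))*(⅔))*4 = ((4 - ¾)*(⅔))*4 = ((13/4)*(⅔))*4 = (13/6)*4 = 26/3 ≈ 8.6667)
-116 - 56*T = -116 - 56*26/3 = -116 - 1456/3 = -1804/3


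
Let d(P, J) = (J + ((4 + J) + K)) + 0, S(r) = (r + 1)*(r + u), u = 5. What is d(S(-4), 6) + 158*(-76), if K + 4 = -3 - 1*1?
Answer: -12000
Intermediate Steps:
K = -8 (K = -4 + (-3 - 1*1) = -4 + (-3 - 1) = -4 - 4 = -8)
S(r) = (1 + r)*(5 + r) (S(r) = (r + 1)*(r + 5) = (1 + r)*(5 + r))
d(P, J) = -4 + 2*J (d(P, J) = (J + ((4 + J) - 8)) + 0 = (J + (-4 + J)) + 0 = (-4 + 2*J) + 0 = -4 + 2*J)
d(S(-4), 6) + 158*(-76) = (-4 + 2*6) + 158*(-76) = (-4 + 12) - 12008 = 8 - 12008 = -12000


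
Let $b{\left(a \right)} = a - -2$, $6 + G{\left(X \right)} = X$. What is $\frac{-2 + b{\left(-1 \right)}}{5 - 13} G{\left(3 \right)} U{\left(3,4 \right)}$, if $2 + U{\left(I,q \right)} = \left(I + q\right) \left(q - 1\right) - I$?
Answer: $-6$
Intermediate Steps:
$G{\left(X \right)} = -6 + X$
$b{\left(a \right)} = 2 + a$ ($b{\left(a \right)} = a + 2 = 2 + a$)
$U{\left(I,q \right)} = -2 - I + \left(-1 + q\right) \left(I + q\right)$ ($U{\left(I,q \right)} = -2 - \left(I - \left(I + q\right) \left(q - 1\right)\right) = -2 - \left(I - \left(I + q\right) \left(-1 + q\right)\right) = -2 - \left(I - \left(-1 + q\right) \left(I + q\right)\right) = -2 - I + \left(-1 + q\right) \left(I + q\right)$)
$\frac{-2 + b{\left(-1 \right)}}{5 - 13} G{\left(3 \right)} U{\left(3,4 \right)} = \frac{-2 + \left(2 - 1\right)}{5 - 13} \left(-6 + 3\right) \left(-2 + 4^{2} - 4 - 6 + 3 \cdot 4\right) = \frac{-2 + 1}{-8} \left(-3\right) \left(-2 + 16 - 4 - 6 + 12\right) = \left(-1\right) \left(- \frac{1}{8}\right) \left(-3\right) 16 = \frac{1}{8} \left(-3\right) 16 = \left(- \frac{3}{8}\right) 16 = -6$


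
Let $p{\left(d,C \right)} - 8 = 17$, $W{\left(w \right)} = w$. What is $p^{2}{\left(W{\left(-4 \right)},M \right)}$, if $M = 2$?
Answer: $625$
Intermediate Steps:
$p{\left(d,C \right)} = 25$ ($p{\left(d,C \right)} = 8 + 17 = 25$)
$p^{2}{\left(W{\left(-4 \right)},M \right)} = 25^{2} = 625$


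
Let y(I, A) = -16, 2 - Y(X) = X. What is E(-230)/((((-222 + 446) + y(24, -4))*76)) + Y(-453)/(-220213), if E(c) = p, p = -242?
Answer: -4320299/248651936 ≈ -0.017375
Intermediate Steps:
Y(X) = 2 - X
E(c) = -242
E(-230)/((((-222 + 446) + y(24, -4))*76)) + Y(-453)/(-220213) = -242*1/(76*((-222 + 446) - 16)) + (2 - 1*(-453))/(-220213) = -242*1/(76*(224 - 16)) + (2 + 453)*(-1/220213) = -242/(208*76) + 455*(-1/220213) = -242/15808 - 65/31459 = -242*1/15808 - 65/31459 = -121/7904 - 65/31459 = -4320299/248651936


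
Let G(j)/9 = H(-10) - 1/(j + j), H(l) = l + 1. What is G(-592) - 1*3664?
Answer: -4434071/1184 ≈ -3745.0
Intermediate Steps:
H(l) = 1 + l
G(j) = -81 - 9/(2*j) (G(j) = 9*((1 - 10) - 1/(j + j)) = 9*(-9 - 1/(2*j)) = -81 - 9/(2*j))
G(-592) - 1*3664 = (-81 - 9/2/(-592)) - 1*3664 = (-81 - 9/2*(-1/592)) - 3664 = (-81 + 9/1184) - 3664 = -95895/1184 - 3664 = -4434071/1184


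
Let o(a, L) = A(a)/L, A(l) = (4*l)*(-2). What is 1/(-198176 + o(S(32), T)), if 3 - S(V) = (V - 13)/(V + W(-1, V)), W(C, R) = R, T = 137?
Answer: -1096/217201069 ≈ -5.0460e-6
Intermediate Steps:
A(l) = -8*l
S(V) = 3 - (-13 + V)/(2*V) (S(V) = 3 - (V - 13)/(V + V) = 3 - (-13 + V)/(2*V))
o(a, L) = -8*a/L (o(a, L) = (-8*a)/L = -8*a/L)
1/(-198176 + o(S(32), T)) = 1/(-198176 - 8*(1/2)*(13 + 5*32)/32/137) = 1/(-198176 - 8*(1/2)*(1/32)*(13 + 160)*1/137) = 1/(-198176 - 8*(1/2)*(1/32)*173*1/137) = 1/(-198176 - 8*173/64*1/137) = 1/(-198176 - 173/1096) = 1/(-217201069/1096) = -1096/217201069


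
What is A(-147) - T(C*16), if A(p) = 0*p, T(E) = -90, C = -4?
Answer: 90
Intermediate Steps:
A(p) = 0
A(-147) - T(C*16) = 0 - 1*(-90) = 0 + 90 = 90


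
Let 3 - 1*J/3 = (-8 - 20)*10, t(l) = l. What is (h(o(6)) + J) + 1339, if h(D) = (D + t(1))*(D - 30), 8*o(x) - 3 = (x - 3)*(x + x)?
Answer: 130585/64 ≈ 2040.4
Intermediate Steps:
o(x) = 3/8 + x*(-3 + x)/4 (o(x) = 3/8 + ((x - 3)*(x + x))/8 = 3/8 + ((-3 + x)*(2*x))/8 = 3/8 + (2*x*(-3 + x))/8 = 3/8 + x*(-3 + x)/4)
h(D) = (1 + D)*(-30 + D) (h(D) = (D + 1)*(D - 30) = (1 + D)*(-30 + D))
J = 849 (J = 9 - 3*(-8 - 20)*10 = 9 - (-84)*10 = 9 - 3*(-280) = 9 + 840 = 849)
(h(o(6)) + J) + 1339 = ((-30 + (3/8 - ¾*6 + (¼)*6²)² - 29*(3/8 - ¾*6 + (¼)*6²)) + 849) + 1339 = ((-30 + (3/8 - 9/2 + (¼)*36)² - 29*(3/8 - 9/2 + (¼)*36)) + 849) + 1339 = ((-30 + (3/8 - 9/2 + 9)² - 29*(3/8 - 9/2 + 9)) + 849) + 1339 = ((-30 + (39/8)² - 29*39/8) + 849) + 1339 = ((-30 + 1521/64 - 1131/8) + 849) + 1339 = (-9447/64 + 849) + 1339 = 44889/64 + 1339 = 130585/64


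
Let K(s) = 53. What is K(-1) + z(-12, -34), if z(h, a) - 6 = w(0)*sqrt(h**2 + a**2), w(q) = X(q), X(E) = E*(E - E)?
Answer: 59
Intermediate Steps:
X(E) = 0 (X(E) = E*0 = 0)
w(q) = 0
z(h, a) = 6 (z(h, a) = 6 + 0*sqrt(h**2 + a**2) = 6 + 0*sqrt(a**2 + h**2) = 6 + 0 = 6)
K(-1) + z(-12, -34) = 53 + 6 = 59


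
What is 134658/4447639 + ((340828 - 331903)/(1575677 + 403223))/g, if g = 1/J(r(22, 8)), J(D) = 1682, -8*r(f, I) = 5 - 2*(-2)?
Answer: 191525040681/25146950906 ≈ 7.6162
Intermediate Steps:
r(f, I) = -9/8 (r(f, I) = -(5 - 2*(-2))/8 = -(5 + 4)/8 = -⅛*9 = -9/8)
g = 1/1682 ≈ 0.00059453
134658/4447639 + ((340828 - 331903)/(1575677 + 403223))/g = 134658/4447639 + ((340828 - 331903)/(1575677 + 403223))/(1/1682) = 134658*(1/4447639) + (8925/1978900)*1682 = 134658/4447639 + (8925*(1/1978900))*1682 = 134658/4447639 + (51/11308)*1682 = 134658/4447639 + 42891/5654 = 191525040681/25146950906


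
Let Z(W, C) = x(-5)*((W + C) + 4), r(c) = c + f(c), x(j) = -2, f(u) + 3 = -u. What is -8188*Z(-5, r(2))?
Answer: -65504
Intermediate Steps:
f(u) = -3 - u
r(c) = -3 (r(c) = c + (-3 - c) = -3)
Z(W, C) = -8 - 2*C - 2*W (Z(W, C) = -2*((W + C) + 4) = -2*((C + W) + 4) = -2*(4 + C + W) = -8 - 2*C - 2*W)
-8188*Z(-5, r(2)) = -8188*(-8 - 2*(-3) - 2*(-5)) = -8188*(-8 + 6 + 10) = -8188*8 = -65504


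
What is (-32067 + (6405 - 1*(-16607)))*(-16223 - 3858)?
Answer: 181833455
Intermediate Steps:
(-32067 + (6405 - 1*(-16607)))*(-16223 - 3858) = (-32067 + (6405 + 16607))*(-20081) = (-32067 + 23012)*(-20081) = -9055*(-20081) = 181833455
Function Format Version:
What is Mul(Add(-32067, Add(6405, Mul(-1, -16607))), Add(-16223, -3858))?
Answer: 181833455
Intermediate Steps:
Mul(Add(-32067, Add(6405, Mul(-1, -16607))), Add(-16223, -3858)) = Mul(Add(-32067, Add(6405, 16607)), -20081) = Mul(Add(-32067, 23012), -20081) = Mul(-9055, -20081) = 181833455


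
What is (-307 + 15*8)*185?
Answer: -34595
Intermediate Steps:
(-307 + 15*8)*185 = (-307 + 120)*185 = -187*185 = -34595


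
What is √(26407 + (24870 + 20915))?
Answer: 16*√282 ≈ 268.69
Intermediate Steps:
√(26407 + (24870 + 20915)) = √(26407 + 45785) = √72192 = 16*√282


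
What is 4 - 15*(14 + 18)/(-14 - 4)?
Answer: 92/3 ≈ 30.667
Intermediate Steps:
4 - 15*(14 + 18)/(-14 - 4) = 4 - 480/(-18) = 4 - 480*(-1)/18 = 4 - 15*(-16/9) = 4 + 80/3 = 92/3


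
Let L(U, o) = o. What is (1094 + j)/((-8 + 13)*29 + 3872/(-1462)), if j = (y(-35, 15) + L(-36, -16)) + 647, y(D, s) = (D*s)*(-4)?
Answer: 2796075/104059 ≈ 26.870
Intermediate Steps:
y(D, s) = -4*D*s
j = 2731 (j = (-4*(-35)*15 - 16) + 647 = (2100 - 16) + 647 = 2084 + 647 = 2731)
(1094 + j)/((-8 + 13)*29 + 3872/(-1462)) = (1094 + 2731)/((-8 + 13)*29 + 3872/(-1462)) = 3825/(5*29 + 3872*(-1/1462)) = 3825/(145 - 1936/731) = 3825/(104059/731) = 3825*(731/104059) = 2796075/104059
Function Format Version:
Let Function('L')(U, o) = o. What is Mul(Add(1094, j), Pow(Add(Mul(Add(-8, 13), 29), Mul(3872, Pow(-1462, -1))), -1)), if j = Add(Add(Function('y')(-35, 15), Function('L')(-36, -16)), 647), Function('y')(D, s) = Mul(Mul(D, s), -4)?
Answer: Rational(2796075, 104059) ≈ 26.870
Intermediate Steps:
Function('y')(D, s) = Mul(-4, D, s)
j = 2731 (j = Add(Add(Mul(-4, -35, 15), -16), 647) = Add(Add(2100, -16), 647) = Add(2084, 647) = 2731)
Mul(Add(1094, j), Pow(Add(Mul(Add(-8, 13), 29), Mul(3872, Pow(-1462, -1))), -1)) = Mul(Add(1094, 2731), Pow(Add(Mul(Add(-8, 13), 29), Mul(3872, Pow(-1462, -1))), -1)) = Mul(3825, Pow(Add(Mul(5, 29), Mul(3872, Rational(-1, 1462))), -1)) = Mul(3825, Pow(Add(145, Rational(-1936, 731)), -1)) = Mul(3825, Pow(Rational(104059, 731), -1)) = Mul(3825, Rational(731, 104059)) = Rational(2796075, 104059)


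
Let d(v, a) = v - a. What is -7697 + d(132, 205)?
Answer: -7770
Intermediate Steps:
-7697 + d(132, 205) = -7697 + (132 - 1*205) = -7697 + (132 - 205) = -7697 - 73 = -7770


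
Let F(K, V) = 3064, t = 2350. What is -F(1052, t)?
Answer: -3064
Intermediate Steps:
-F(1052, t) = -1*3064 = -3064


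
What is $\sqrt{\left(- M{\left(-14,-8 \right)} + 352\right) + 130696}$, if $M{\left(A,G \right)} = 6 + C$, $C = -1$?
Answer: $209 \sqrt{3} \approx 362.0$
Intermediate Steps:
$M{\left(A,G \right)} = 5$ ($M{\left(A,G \right)} = 6 - 1 = 5$)
$\sqrt{\left(- M{\left(-14,-8 \right)} + 352\right) + 130696} = \sqrt{\left(\left(-1\right) 5 + 352\right) + 130696} = \sqrt{\left(-5 + 352\right) + 130696} = \sqrt{347 + 130696} = \sqrt{131043} = 209 \sqrt{3}$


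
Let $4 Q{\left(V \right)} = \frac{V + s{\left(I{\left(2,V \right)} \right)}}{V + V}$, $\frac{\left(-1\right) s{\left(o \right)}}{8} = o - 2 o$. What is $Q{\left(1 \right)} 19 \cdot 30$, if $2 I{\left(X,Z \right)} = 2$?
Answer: $\frac{2565}{4} \approx 641.25$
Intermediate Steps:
$I{\left(X,Z \right)} = 1$ ($I{\left(X,Z \right)} = \frac{1}{2} \cdot 2 = 1$)
$s{\left(o \right)} = 8 o$ ($s{\left(o \right)} = - 8 \left(o - 2 o\right) = - 8 \left(- o\right) = 8 o$)
$Q{\left(V \right)} = \frac{8 + V}{8 V}$ ($Q{\left(V \right)} = \frac{\left(V + 8 \cdot 1\right) \frac{1}{V + V}}{4} = \frac{\left(V + 8\right) \frac{1}{2 V}}{4} = \frac{\left(8 + V\right) \frac{1}{2 V}}{4} = \frac{\frac{1}{2} \frac{1}{V} \left(8 + V\right)}{4} = \frac{8 + V}{8 V}$)
$Q{\left(1 \right)} 19 \cdot 30 = \frac{8 + 1}{8 \cdot 1} \cdot 19 \cdot 30 = \frac{1}{8} \cdot 1 \cdot 9 \cdot 19 \cdot 30 = \frac{9}{8} \cdot 19 \cdot 30 = \frac{171}{8} \cdot 30 = \frac{2565}{4}$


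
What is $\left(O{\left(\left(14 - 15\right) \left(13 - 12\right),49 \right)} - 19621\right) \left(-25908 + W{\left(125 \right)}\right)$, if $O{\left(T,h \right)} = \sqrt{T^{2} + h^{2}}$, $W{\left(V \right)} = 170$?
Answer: $505005298 - 25738 \sqrt{2402} \approx 5.0374 \cdot 10^{8}$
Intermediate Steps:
$\left(O{\left(\left(14 - 15\right) \left(13 - 12\right),49 \right)} - 19621\right) \left(-25908 + W{\left(125 \right)}\right) = \left(\sqrt{\left(\left(14 - 15\right) \left(13 - 12\right)\right)^{2} + 49^{2}} - 19621\right) \left(-25908 + 170\right) = \left(\sqrt{\left(\left(-1\right) 1\right)^{2} + 2401} - 19621\right) \left(-25738\right) = \left(\sqrt{\left(-1\right)^{2} + 2401} - 19621\right) \left(-25738\right) = \left(\sqrt{1 + 2401} - 19621\right) \left(-25738\right) = \left(\sqrt{2402} - 19621\right) \left(-25738\right) = \left(-19621 + \sqrt{2402}\right) \left(-25738\right) = 505005298 - 25738 \sqrt{2402}$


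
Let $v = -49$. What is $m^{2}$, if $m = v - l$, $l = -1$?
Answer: $2304$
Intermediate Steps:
$m = -48$ ($m = -49 - -1 = -49 + 1 = -48$)
$m^{2} = \left(-48\right)^{2} = 2304$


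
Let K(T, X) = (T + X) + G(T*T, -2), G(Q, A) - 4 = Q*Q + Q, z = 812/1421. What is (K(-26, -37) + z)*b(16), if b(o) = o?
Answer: 51250480/7 ≈ 7.3215e+6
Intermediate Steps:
z = 4/7 (z = 812*(1/1421) = 4/7 ≈ 0.57143)
G(Q, A) = 4 + Q + Q² (G(Q, A) = 4 + (Q*Q + Q) = 4 + (Q² + Q) = 4 + (Q + Q²) = 4 + Q + Q²)
K(T, X) = 4 + T + X + T² + T⁴ (K(T, X) = (T + X) + (4 + T*T + (T*T)²) = (T + X) + (4 + T² + (T²)²) = (T + X) + (4 + T² + T⁴) = 4 + T + X + T² + T⁴)
(K(-26, -37) + z)*b(16) = ((4 - 26 - 37 + (-26)² + (-26)⁴) + 4/7)*16 = ((4 - 26 - 37 + 676 + 456976) + 4/7)*16 = (457593 + 4/7)*16 = (3203155/7)*16 = 51250480/7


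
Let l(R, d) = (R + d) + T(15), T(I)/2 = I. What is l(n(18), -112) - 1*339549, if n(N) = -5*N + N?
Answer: -339703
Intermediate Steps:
n(N) = -4*N
T(I) = 2*I
l(R, d) = 30 + R + d (l(R, d) = (R + d) + 2*15 = (R + d) + 30 = 30 + R + d)
l(n(18), -112) - 1*339549 = (30 - 4*18 - 112) - 1*339549 = (30 - 72 - 112) - 339549 = -154 - 339549 = -339703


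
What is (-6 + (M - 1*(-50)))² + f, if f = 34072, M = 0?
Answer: 36008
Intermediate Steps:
(-6 + (M - 1*(-50)))² + f = (-6 + (0 - 1*(-50)))² + 34072 = (-6 + (0 + 50))² + 34072 = (-6 + 50)² + 34072 = 44² + 34072 = 1936 + 34072 = 36008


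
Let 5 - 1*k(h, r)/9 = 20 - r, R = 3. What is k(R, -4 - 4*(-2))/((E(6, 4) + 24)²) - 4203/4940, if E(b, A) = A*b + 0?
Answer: -282577/316160 ≈ -0.89378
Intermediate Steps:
k(h, r) = -135 + 9*r (k(h, r) = 45 - 9*(20 - r) = 45 + (-180 + 9*r) = -135 + 9*r)
E(b, A) = A*b
k(R, -4 - 4*(-2))/((E(6, 4) + 24)²) - 4203/4940 = (-135 + 9*(-4 - 4*(-2)))/((4*6 + 24)²) - 4203/4940 = (-135 + 9*(-4 + 8))/((24 + 24)²) - 4203*1/4940 = (-135 + 9*4)/(48²) - 4203/4940 = (-135 + 36)/2304 - 4203/4940 = -99*1/2304 - 4203/4940 = -11/256 - 4203/4940 = -282577/316160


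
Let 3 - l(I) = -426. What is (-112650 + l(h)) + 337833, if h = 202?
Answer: 225612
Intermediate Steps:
l(I) = 429 (l(I) = 3 - 1*(-426) = 3 + 426 = 429)
(-112650 + l(h)) + 337833 = (-112650 + 429) + 337833 = -112221 + 337833 = 225612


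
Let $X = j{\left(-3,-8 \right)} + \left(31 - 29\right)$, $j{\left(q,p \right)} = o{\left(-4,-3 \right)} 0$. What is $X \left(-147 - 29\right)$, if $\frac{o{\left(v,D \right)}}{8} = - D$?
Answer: $-352$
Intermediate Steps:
$o{\left(v,D \right)} = - 8 D$ ($o{\left(v,D \right)} = 8 \left(- D\right) = - 8 D$)
$j{\left(q,p \right)} = 0$ ($j{\left(q,p \right)} = \left(-8\right) \left(-3\right) 0 = 24 \cdot 0 = 0$)
$X = 2$ ($X = 0 + \left(31 - 29\right) = 0 + 2 = 2$)
$X \left(-147 - 29\right) = 2 \left(-147 - 29\right) = 2 \left(-176\right) = -352$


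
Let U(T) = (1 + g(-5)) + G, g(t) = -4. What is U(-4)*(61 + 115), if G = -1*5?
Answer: -1408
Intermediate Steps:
G = -5
U(T) = -8 (U(T) = (1 - 4) - 5 = -3 - 5 = -8)
U(-4)*(61 + 115) = -8*(61 + 115) = -8*176 = -1408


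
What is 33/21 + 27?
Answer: 200/7 ≈ 28.571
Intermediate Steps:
33/21 + 27 = 33*(1/21) + 27 = 11/7 + 27 = 200/7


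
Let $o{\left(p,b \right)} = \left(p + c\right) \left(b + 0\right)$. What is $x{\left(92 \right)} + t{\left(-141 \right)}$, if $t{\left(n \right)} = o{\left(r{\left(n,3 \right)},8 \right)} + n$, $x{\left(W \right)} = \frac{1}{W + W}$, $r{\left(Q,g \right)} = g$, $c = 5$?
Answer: $- \frac{14167}{184} \approx -76.995$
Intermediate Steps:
$o{\left(p,b \right)} = b \left(5 + p\right)$ ($o{\left(p,b \right)} = \left(p + 5\right) \left(b + 0\right) = \left(5 + p\right) b = b \left(5 + p\right)$)
$x{\left(W \right)} = \frac{1}{2 W}$
$t{\left(n \right)} = 64 + n$ ($t{\left(n \right)} = 8 \left(5 + 3\right) + n = 8 \cdot 8 + n = 64 + n$)
$x{\left(92 \right)} + t{\left(-141 \right)} = \frac{1}{2 \cdot 92} + \left(64 - 141\right) = \frac{1}{2} \cdot \frac{1}{92} - 77 = \frac{1}{184} - 77 = - \frac{14167}{184}$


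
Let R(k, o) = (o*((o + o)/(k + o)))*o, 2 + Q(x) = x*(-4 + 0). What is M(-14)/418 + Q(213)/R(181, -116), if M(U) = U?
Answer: -5125477/326227264 ≈ -0.015711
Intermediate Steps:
Q(x) = -2 - 4*x (Q(x) = -2 + x*(-4 + 0) = -2 + x*(-4) = -2 - 4*x)
R(k, o) = 2*o**3/(k + o) (R(k, o) = (o*((2*o)/(k + o)))*o = (o*(2*o/(k + o)))*o = (2*o**2/(k + o))*o = 2*o**3/(k + o))
M(-14)/418 + Q(213)/R(181, -116) = -14/418 + (-2 - 4*213)/((2*(-116)**3/(181 - 116))) = -14*1/418 + (-2 - 852)/((2*(-1560896)/65)) = -7/209 - 854/(2*(-1560896)*(1/65)) = -7/209 - 854/(-3121792/65) = -7/209 - 854*(-65/3121792) = -7/209 + 27755/1560896 = -5125477/326227264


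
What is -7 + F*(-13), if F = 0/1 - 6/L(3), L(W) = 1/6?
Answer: 461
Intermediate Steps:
L(W) = ⅙
F = -36 (F = 0/1 - 6/⅙ = 0*1 - 6*6 = 0 - 36 = -36)
-7 + F*(-13) = -7 - 36*(-13) = -7 + 468 = 461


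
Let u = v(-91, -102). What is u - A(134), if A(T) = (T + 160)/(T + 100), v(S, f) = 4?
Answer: 107/39 ≈ 2.7436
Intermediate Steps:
A(T) = (160 + T)/(100 + T)
u = 4
u - A(134) = 4 - (160 + 134)/(100 + 134) = 4 - 294/234 = 4 - 1*49/39 = 4 - 49/39 = 107/39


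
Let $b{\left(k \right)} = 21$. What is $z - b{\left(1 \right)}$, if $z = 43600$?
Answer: $43579$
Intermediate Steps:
$z - b{\left(1 \right)} = 43600 - 21 = 43579$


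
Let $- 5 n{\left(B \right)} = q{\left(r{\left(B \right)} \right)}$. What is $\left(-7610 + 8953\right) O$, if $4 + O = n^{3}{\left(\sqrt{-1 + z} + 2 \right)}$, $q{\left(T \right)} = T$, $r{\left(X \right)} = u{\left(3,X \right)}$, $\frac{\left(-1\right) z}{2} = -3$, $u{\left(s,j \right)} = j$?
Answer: $- \frac{722534}{125} - \frac{22831 \sqrt{5}}{125} \approx -6188.7$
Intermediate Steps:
$z = 6$ ($z = \left(-2\right) \left(-3\right) = 6$)
$r{\left(X \right)} = X$
$n{\left(B \right)} = - \frac{B}{5}$
$O = -4 + \left(- \frac{2}{5} - \frac{\sqrt{5}}{5}\right)^{3}$ ($O = -4 + \left(- \frac{\sqrt{-1 + 6} + 2}{5}\right)^{3} = -4 + \left(- \frac{\sqrt{5} + 2}{5}\right)^{3} = -4 + \left(- \frac{2 + \sqrt{5}}{5}\right)^{3} = -4 + \left(- \frac{2}{5} - \frac{\sqrt{5}}{5}\right)^{3} \approx -4.6081$)
$\left(-7610 + 8953\right) O = \left(-7610 + 8953\right) \left(- \frac{538}{125} - \frac{17 \sqrt{5}}{125}\right) = 1343 \left(- \frac{538}{125} - \frac{17 \sqrt{5}}{125}\right) = - \frac{722534}{125} - \frac{22831 \sqrt{5}}{125}$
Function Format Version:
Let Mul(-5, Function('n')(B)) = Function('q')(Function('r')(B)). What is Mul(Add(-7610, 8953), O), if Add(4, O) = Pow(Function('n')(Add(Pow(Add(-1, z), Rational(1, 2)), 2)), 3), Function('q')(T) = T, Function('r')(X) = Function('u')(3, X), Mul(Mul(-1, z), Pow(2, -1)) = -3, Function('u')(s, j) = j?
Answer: Add(Rational(-722534, 125), Mul(Rational(-22831, 125), Pow(5, Rational(1, 2)))) ≈ -6188.7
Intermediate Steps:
z = 6 (z = Mul(-2, -3) = 6)
Function('r')(X) = X
Function('n')(B) = Mul(Rational(-1, 5), B)
O = Add(-4, Pow(Add(Rational(-2, 5), Mul(Rational(-1, 5), Pow(5, Rational(1, 2)))), 3)) (O = Add(-4, Pow(Mul(Rational(-1, 5), Add(Pow(Add(-1, 6), Rational(1, 2)), 2)), 3)) = Add(-4, Pow(Mul(Rational(-1, 5), Add(Pow(5, Rational(1, 2)), 2)), 3)) = Add(-4, Pow(Mul(Rational(-1, 5), Add(2, Pow(5, Rational(1, 2)))), 3)) = Add(-4, Pow(Add(Rational(-2, 5), Mul(Rational(-1, 5), Pow(5, Rational(1, 2)))), 3)) ≈ -4.6081)
Mul(Add(-7610, 8953), O) = Mul(Add(-7610, 8953), Add(Rational(-538, 125), Mul(Rational(-17, 125), Pow(5, Rational(1, 2))))) = Mul(1343, Add(Rational(-538, 125), Mul(Rational(-17, 125), Pow(5, Rational(1, 2))))) = Add(Rational(-722534, 125), Mul(Rational(-22831, 125), Pow(5, Rational(1, 2))))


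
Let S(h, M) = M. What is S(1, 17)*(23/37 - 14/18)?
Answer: -884/333 ≈ -2.6547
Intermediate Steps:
S(1, 17)*(23/37 - 14/18) = 17*(23/37 - 14/18) = 17*(23*(1/37) - 14*1/18) = 17*(23/37 - 7/9) = 17*(-52/333) = -884/333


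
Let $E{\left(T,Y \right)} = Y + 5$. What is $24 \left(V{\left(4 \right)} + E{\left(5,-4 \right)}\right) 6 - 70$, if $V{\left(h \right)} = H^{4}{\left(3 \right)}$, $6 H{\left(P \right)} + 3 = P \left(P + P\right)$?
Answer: $5699$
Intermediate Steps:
$H{\left(P \right)} = - \frac{1}{2} + \frac{P^{2}}{3}$ ($H{\left(P \right)} = - \frac{1}{2} + \frac{P \left(P + P\right)}{6} = - \frac{1}{2} + \frac{P 2 P}{6} = - \frac{1}{2} + \frac{2 P^{2}}{6} = - \frac{1}{2} + \frac{P^{2}}{3}$)
$E{\left(T,Y \right)} = 5 + Y$
$V{\left(h \right)} = \frac{625}{16}$ ($V{\left(h \right)} = \left(- \frac{1}{2} + \frac{3^{2}}{3}\right)^{4} = \left(- \frac{1}{2} + \frac{1}{3} \cdot 9\right)^{4} = \left(- \frac{1}{2} + 3\right)^{4} = \left(\frac{5}{2}\right)^{4} = \frac{625}{16}$)
$24 \left(V{\left(4 \right)} + E{\left(5,-4 \right)}\right) 6 - 70 = 24 \left(\frac{625}{16} + \left(5 - 4\right)\right) 6 - 70 = 24 \left(\frac{625}{16} + 1\right) 6 - 70 = 24 \cdot \frac{641}{16} \cdot 6 - 70 = 24 \cdot \frac{1923}{8} - 70 = 5769 - 70 = 5699$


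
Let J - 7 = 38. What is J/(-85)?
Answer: -9/17 ≈ -0.52941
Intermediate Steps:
J = 45 (J = 7 + 38 = 45)
J/(-85) = 45/(-85) = -1/85*45 = -9/17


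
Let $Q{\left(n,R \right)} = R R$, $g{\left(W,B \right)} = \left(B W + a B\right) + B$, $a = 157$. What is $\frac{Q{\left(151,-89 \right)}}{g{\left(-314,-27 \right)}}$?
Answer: $\frac{7921}{4212} \approx 1.8806$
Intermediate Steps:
$g{\left(W,B \right)} = 158 B + B W$ ($g{\left(W,B \right)} = \left(B W + 157 B\right) + B = \left(157 B + B W\right) + B = 158 B + B W$)
$Q{\left(n,R \right)} = R^{2}$
$\frac{Q{\left(151,-89 \right)}}{g{\left(-314,-27 \right)}} = \frac{\left(-89\right)^{2}}{\left(-27\right) \left(158 - 314\right)} = \frac{7921}{\left(-27\right) \left(-156\right)} = \frac{7921}{4212}$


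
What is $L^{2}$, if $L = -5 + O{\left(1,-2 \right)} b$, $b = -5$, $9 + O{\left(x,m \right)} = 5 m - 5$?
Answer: $13225$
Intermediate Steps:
$O{\left(x,m \right)} = -14 + 5 m$ ($O{\left(x,m \right)} = -9 + \left(5 m - 5\right) = -9 + \left(-5 + 5 m\right) = -14 + 5 m$)
$L = 115$ ($L = -5 + \left(-14 + 5 \left(-2\right)\right) \left(-5\right) = -5 + \left(-14 - 10\right) \left(-5\right) = -5 - -120 = -5 + 120 = 115$)
$L^{2} = 115^{2} = 13225$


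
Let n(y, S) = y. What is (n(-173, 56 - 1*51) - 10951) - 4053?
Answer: -15177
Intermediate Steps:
(n(-173, 56 - 1*51) - 10951) - 4053 = (-173 - 10951) - 4053 = -11124 - 4053 = -15177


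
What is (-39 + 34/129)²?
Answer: 24970009/16641 ≈ 1500.5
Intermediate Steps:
(-39 + 34/129)² = (-4997/129)² = 24970009/16641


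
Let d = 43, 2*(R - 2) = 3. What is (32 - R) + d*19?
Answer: 1691/2 ≈ 845.50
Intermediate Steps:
R = 7/2 (R = 2 + (½)*3 = 2 + 3/2 = 7/2 ≈ 3.5000)
(32 - R) + d*19 = (32 - 1*7/2) + 43*19 = (32 - 7/2) + 817 = 57/2 + 817 = 1691/2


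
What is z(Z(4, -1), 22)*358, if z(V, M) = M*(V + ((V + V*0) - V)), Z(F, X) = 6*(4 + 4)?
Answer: 378048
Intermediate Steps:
Z(F, X) = 48 (Z(F, X) = 6*8 = 48)
z(V, M) = M*V (z(V, M) = M*(V + ((V + 0) - V)) = M*(V + (V - V)) = M*(V + 0) = M*V)
z(Z(4, -1), 22)*358 = (22*48)*358 = 1056*358 = 378048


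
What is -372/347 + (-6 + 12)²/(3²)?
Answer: 1016/347 ≈ 2.9280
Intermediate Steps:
-372/347 + (-6 + 12)²/(3²) = -372*1/347 + 6²/9 = -372/347 + 36*(⅑) = -372/347 + 4 = 1016/347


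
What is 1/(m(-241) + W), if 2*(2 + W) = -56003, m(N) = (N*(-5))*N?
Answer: -2/636817 ≈ -3.1406e-6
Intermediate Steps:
m(N) = -5*N² (m(N) = (-5*N)*N = -5*N²)
W = -56007/2 (W = -2 + (½)*(-56003) = -2 - 56003/2 = -56007/2 ≈ -28004.)
1/(m(-241) + W) = 1/(-5*(-241)² - 56007/2) = 1/(-5*58081 - 56007/2) = 1/(-290405 - 56007/2) = 1/(-636817/2) = -2/636817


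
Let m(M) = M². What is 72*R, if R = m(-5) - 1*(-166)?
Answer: 13752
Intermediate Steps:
R = 191 (R = (-5)² - 1*(-166) = 25 + 166 = 191)
72*R = 72*191 = 13752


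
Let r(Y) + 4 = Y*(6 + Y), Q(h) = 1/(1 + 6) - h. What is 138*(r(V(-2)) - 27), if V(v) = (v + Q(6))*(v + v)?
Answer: 7744698/49 ≈ 1.5806e+5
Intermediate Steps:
Q(h) = 1/7 - h
V(v) = 2*v*(-41/7 + v) (V(v) = (v + (1/7 - 1*6))*(v + v) = (v + (1/7 - 6))*(2*v) = (v - 41/7)*(2*v) = (-41/7 + v)*(2*v) = 2*v*(-41/7 + v))
r(Y) = -4 + Y*(6 + Y)
138*(r(V(-2)) - 27) = 138*((-4 + ((2/7)*(-2)*(-41 + 7*(-2)))**2 + 6*((2/7)*(-2)*(-41 + 7*(-2)))) - 27) = 138*((-4 + ((2/7)*(-2)*(-41 - 14))**2 + 6*((2/7)*(-2)*(-41 - 14))) - 27) = 138*((-4 + ((2/7)*(-2)*(-55))**2 + 6*((2/7)*(-2)*(-55))) - 27) = 138*((-4 + (220/7)**2 + 6*(220/7)) - 27) = 138*((-4 + 48400/49 + 1320/7) - 27) = 138*(57444/49 - 27) = 138*(56121/49) = 7744698/49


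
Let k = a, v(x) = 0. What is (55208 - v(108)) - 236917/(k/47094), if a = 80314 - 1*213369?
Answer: 18503069638/133055 ≈ 1.3906e+5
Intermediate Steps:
a = -133055 (a = 80314 - 213369 = -133055)
k = -133055
(55208 - v(108)) - 236917/(k/47094) = (55208 - 1*0) - 236917/((-133055/47094)) = (55208 + 0) - 236917/((-133055*1/47094)) = 55208 - 236917/(-133055/47094) = 55208 - 236917*(-47094)/133055 = 55208 - 1*(-11157369198/133055) = 55208 + 11157369198/133055 = 18503069638/133055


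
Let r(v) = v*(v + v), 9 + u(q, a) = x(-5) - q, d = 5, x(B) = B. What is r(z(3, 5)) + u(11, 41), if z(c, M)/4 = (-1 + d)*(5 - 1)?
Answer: 8167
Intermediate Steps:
u(q, a) = -14 - q (u(q, a) = -9 + (-5 - q) = -14 - q)
z(c, M) = 64 (z(c, M) = 4*((-1 + 5)*(5 - 1)) = 4*(4*4) = 4*16 = 64)
r(v) = 2*v² (r(v) = v*(2*v) = 2*v²)
r(z(3, 5)) + u(11, 41) = 2*64² + (-14 - 1*11) = 2*4096 + (-14 - 11) = 8192 - 25 = 8167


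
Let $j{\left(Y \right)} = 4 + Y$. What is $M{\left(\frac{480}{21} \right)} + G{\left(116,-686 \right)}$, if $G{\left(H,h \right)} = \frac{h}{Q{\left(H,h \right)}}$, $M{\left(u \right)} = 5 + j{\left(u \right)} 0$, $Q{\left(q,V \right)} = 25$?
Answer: $- \frac{561}{25} \approx -22.44$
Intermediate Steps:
$M{\left(u \right)} = 5$ ($M{\left(u \right)} = 5 + \left(4 + u\right) 0 = 5 + 0 = 5$)
$G{\left(H,h \right)} = \frac{h}{25}$
$M{\left(\frac{480}{21} \right)} + G{\left(116,-686 \right)} = 5 + \frac{1}{25} \left(-686\right) = 5 - \frac{686}{25} = - \frac{561}{25}$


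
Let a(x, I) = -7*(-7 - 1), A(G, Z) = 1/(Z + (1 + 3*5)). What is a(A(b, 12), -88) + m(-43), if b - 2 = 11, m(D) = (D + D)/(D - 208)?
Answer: 14142/251 ≈ 56.343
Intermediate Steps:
m(D) = 2*D/(-208 + D) (m(D) = (2*D)/(-208 + D) = 2*D/(-208 + D))
b = 13 (b = 2 + 11 = 13)
A(G, Z) = 1/(16 + Z) (A(G, Z) = 1/(Z + (1 + 15)) = 1/(Z + 16) = 1/(16 + Z))
a(x, I) = 56 (a(x, I) = -7*(-8) = 56)
a(A(b, 12), -88) + m(-43) = 56 + 2*(-43)/(-208 - 43) = 56 + 2*(-43)/(-251) = 56 + 2*(-43)*(-1/251) = 56 + 86/251 = 14142/251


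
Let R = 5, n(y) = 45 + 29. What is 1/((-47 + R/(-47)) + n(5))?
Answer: 47/1264 ≈ 0.037184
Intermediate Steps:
n(y) = 74
1/((-47 + R/(-47)) + n(5)) = 1/((-47 + 5/(-47)) + 74) = 1/((-47 + 5*(-1/47)) + 74) = 1/((-47 - 5/47) + 74) = 1/(-2214/47 + 74) = 1/(1264/47) = 47/1264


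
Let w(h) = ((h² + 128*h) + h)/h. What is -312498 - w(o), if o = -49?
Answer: -312578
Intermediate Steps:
w(h) = (h² + 129*h)/h
-312498 - w(o) = -312498 - (129 - 49) = -312498 - 1*80 = -312498 - 80 = -312578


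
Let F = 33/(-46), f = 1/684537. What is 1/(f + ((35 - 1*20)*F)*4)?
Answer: -15744351/677691607 ≈ -0.023232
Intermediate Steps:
f = 1/684537 ≈ 1.4608e-6
F = -33/46 (F = 33*(-1/46) = -33/46 ≈ -0.71739)
1/(f + ((35 - 1*20)*F)*4) = 1/(1/684537 + ((35 - 1*20)*(-33/46))*4) = 1/(1/684537 + ((35 - 20)*(-33/46))*4) = 1/(1/684537 + (15*(-33/46))*4) = 1/(1/684537 - 495/46*4) = 1/(1/684537 - 990/23) = 1/(-677691607/15744351) = -15744351/677691607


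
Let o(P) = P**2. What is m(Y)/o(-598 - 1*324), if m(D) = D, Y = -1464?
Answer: -366/212521 ≈ -0.0017222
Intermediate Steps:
m(Y)/o(-598 - 1*324) = -1464/(-598 - 1*324)**2 = -1464/(-598 - 324)**2 = -1464/((-922)**2) = -1464/850084 = -1464*1/850084 = -366/212521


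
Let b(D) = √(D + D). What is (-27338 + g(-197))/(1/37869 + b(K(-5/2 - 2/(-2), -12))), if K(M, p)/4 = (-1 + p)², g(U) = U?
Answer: 1042722915/1938850689671 - 1026658725771510*√2/1938850689671 ≈ -748.85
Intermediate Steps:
K(M, p) = 4*(-1 + p)²
b(D) = √2*√D (b(D) = √(2*D) = √2*√D)
(-27338 + g(-197))/(1/37869 + b(K(-5/2 - 2/(-2), -12))) = (-27338 - 197)/(1/37869 + √2*√(4*(-1 - 12)²)) = -27535/(1/37869 + √2*√(4*(-13)²)) = -27535/(1/37869 + √2*√(4*169)) = -27535/(1/37869 + √2*√676) = -27535/(1/37869 + √2*26) = -27535/(1/37869 + 26*√2)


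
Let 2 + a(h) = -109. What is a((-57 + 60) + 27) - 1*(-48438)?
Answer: 48327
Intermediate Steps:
a(h) = -111 (a(h) = -2 - 109 = -111)
a((-57 + 60) + 27) - 1*(-48438) = -111 - 1*(-48438) = -111 + 48438 = 48327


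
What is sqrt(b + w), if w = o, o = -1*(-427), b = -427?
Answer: 0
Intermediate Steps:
o = 427
w = 427
sqrt(b + w) = sqrt(-427 + 427) = sqrt(0) = 0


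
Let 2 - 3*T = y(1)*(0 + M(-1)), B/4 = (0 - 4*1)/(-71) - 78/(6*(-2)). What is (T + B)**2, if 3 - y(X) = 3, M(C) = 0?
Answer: 32809984/45369 ≈ 723.18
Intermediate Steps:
y(X) = 0 (y(X) = 3 - 1*3 = 3 - 3 = 0)
B = 1862/71 (B = 4*((0 - 4*1)/(-71) - 78/(6*(-2))) = 4*((0 - 4)*(-1/71) - 78/(-12)) = 4*(-4*(-1/71) - 78*(-1/12)) = 4*(4/71 + 13/2) = 4*(931/142) = 1862/71 ≈ 26.225)
T = 2/3 (T = 2/3 - 0*(0 + 0) = 2/3 - 0*0 = 2/3 - 1/3*0 = 2/3 + 0 = 2/3 ≈ 0.66667)
(T + B)**2 = (2/3 + 1862/71)**2 = (5728/213)**2 = 32809984/45369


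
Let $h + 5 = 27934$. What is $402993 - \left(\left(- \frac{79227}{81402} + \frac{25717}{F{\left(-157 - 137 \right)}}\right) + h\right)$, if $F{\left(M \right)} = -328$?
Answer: $\frac{1669379032079}{4449976} \approx 3.7514 \cdot 10^{5}$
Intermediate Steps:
$h = 27929$ ($h = -5 + 27934 = 27929$)
$402993 - \left(\left(- \frac{79227}{81402} + \frac{25717}{F{\left(-157 - 137 \right)}}\right) + h\right) = 402993 - \left(\left(- \frac{79227}{81402} + \frac{25717}{-328}\right) + 27929\right) = 402993 - \left(\left(\left(-79227\right) \frac{1}{81402} + 25717 \left(- \frac{1}{328}\right)\right) + 27929\right) = 402993 - \left(\left(- \frac{26409}{27134} - \frac{25717}{328}\right) + 27929\right) = 402993 - \left(- \frac{353233615}{4449976} + 27929\right) = 402993 - \frac{123930146089}{4449976} = \frac{1669379032079}{4449976}$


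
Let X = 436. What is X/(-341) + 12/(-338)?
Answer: -75730/57629 ≈ -1.3141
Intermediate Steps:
X/(-341) + 12/(-338) = 436/(-341) + 12/(-338) = 436*(-1/341) + 12*(-1/338) = -436/341 - 6/169 = -75730/57629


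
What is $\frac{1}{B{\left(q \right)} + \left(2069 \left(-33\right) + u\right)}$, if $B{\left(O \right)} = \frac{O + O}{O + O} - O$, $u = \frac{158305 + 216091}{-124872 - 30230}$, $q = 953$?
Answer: $- \frac{77551}{5368965377} \approx -1.4444 \cdot 10^{-5}$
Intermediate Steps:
$u = - \frac{187198}{77551}$ ($u = \frac{374396}{-155102} = 374396 \left(- \frac{1}{155102}\right) = - \frac{187198}{77551} \approx -2.4139$)
$B{\left(O \right)} = 1 - O$ ($B{\left(O \right)} = \frac{2 O}{2 O} - O = 2 O \frac{1}{2 O} - O = 1 - O$)
$\frac{1}{B{\left(q \right)} + \left(2069 \left(-33\right) + u\right)} = \frac{1}{\left(1 - 953\right) + \left(2069 \left(-33\right) - \frac{187198}{77551}\right)} = \frac{1}{\left(1 - 953\right) - \frac{5295136825}{77551}} = \frac{1}{-952 - \frac{5295136825}{77551}} = \frac{1}{- \frac{5368965377}{77551}} = - \frac{77551}{5368965377}$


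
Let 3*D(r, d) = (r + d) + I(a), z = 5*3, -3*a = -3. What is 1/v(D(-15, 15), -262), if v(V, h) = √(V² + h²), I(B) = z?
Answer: √68669/68669 ≈ 0.0038161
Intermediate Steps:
a = 1 (a = -⅓*(-3) = 1)
z = 15
I(B) = 15
D(r, d) = 5 + d/3 + r/3 (D(r, d) = ((r + d) + 15)/3 = ((d + r) + 15)/3 = (15 + d + r)/3 = 5 + d/3 + r/3)
1/v(D(-15, 15), -262) = 1/(√((5 + (⅓)*15 + (⅓)*(-15))² + (-262)²)) = 1/(√((5 + 5 - 5)² + 68644)) = 1/(√(5² + 68644)) = 1/(√(25 + 68644)) = 1/(√68669) = √68669/68669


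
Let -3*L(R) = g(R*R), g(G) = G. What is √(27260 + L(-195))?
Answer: √14585 ≈ 120.77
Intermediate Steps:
L(R) = -R²/3 (L(R) = -R*R/3 = -R²/3)
√(27260 + L(-195)) = √(27260 - ⅓*(-195)²) = √(27260 - ⅓*38025) = √(27260 - 12675) = √14585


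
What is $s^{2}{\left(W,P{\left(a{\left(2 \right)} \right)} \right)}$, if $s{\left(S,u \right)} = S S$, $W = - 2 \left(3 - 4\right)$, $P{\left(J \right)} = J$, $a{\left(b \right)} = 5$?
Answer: $16$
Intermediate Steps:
$W = 2$ ($W = \left(-2\right) \left(-1\right) = 2$)
$s{\left(S,u \right)} = S^{2}$
$s^{2}{\left(W,P{\left(a{\left(2 \right)} \right)} \right)} = \left(2^{2}\right)^{2} = 4^{2} = 16$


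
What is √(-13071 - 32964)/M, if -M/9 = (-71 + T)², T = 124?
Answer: -I*√5115/8427 ≈ -0.0084869*I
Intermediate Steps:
M = -25281 (M = -9*(-71 + 124)² = -9*53² = -9*2809 = -25281)
√(-13071 - 32964)/M = √(-13071 - 32964)/(-25281) = √(-46035)*(-1/25281) = (3*I*√5115)*(-1/25281) = -I*√5115/8427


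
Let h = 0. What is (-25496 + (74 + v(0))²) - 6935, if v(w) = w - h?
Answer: -26955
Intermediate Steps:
v(w) = w (v(w) = w - 1*0 = w + 0 = w)
(-25496 + (74 + v(0))²) - 6935 = (-25496 + (74 + 0)²) - 6935 = (-25496 + 74²) - 6935 = (-25496 + 5476) - 6935 = -20020 - 6935 = -26955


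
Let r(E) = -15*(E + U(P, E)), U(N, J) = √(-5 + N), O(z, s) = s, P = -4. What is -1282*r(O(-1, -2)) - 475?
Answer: -38935 + 57690*I ≈ -38935.0 + 57690.0*I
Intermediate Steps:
r(E) = -45*I - 15*E (r(E) = -15*(E + √(-5 - 4)) = -15*(E + √(-9)) = -15*(E + 3*I) = -45*I - 15*E)
-1282*r(O(-1, -2)) - 475 = -1282*(-45*I - 15*(-2)) - 475 = -1282*(-45*I + 30) - 475 = -1282*(30 - 45*I) - 475 = (-38460 + 57690*I) - 475 = -38935 + 57690*I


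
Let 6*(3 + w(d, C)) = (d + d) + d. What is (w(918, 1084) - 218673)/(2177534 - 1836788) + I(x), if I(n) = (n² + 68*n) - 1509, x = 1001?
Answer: 121369109181/113582 ≈ 1.0686e+6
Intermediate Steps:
w(d, C) = -3 + d/2 (w(d, C) = -3 + ((d + d) + d)/6 = -3 + (2*d + d)/6 = -3 + (3*d)/6 = -3 + d/2)
I(n) = -1509 + n² + 68*n
(w(918, 1084) - 218673)/(2177534 - 1836788) + I(x) = ((-3 + (½)*918) - 218673)/(2177534 - 1836788) + (-1509 + 1001² + 68*1001) = ((-3 + 459) - 218673)/340746 + (-1509 + 1002001 + 68068) = (456 - 218673)*(1/340746) + 1068560 = -218217*1/340746 + 1068560 = -72739/113582 + 1068560 = 121369109181/113582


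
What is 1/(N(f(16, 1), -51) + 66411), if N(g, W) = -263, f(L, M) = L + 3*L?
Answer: 1/66148 ≈ 1.5118e-5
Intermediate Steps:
f(L, M) = 4*L
1/(N(f(16, 1), -51) + 66411) = 1/(-263 + 66411) = 1/66148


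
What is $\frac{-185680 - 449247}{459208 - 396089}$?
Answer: $- \frac{634927}{63119} \approx -10.059$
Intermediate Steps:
$\frac{-185680 - 449247}{459208 - 396089} = - \frac{634927}{63119}$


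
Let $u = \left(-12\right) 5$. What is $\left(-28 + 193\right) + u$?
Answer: $105$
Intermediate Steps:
$u = -60$
$\left(-28 + 193\right) + u = \left(-28 + 193\right) - 60 = 165 - 60 = 105$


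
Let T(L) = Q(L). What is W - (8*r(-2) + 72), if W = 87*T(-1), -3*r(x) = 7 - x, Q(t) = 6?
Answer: 474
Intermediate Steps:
T(L) = 6
r(x) = -7/3 + x/3 (r(x) = -(7 - x)/3 = -7/3 + x/3)
W = 522 (W = 87*6 = 522)
W - (8*r(-2) + 72) = 522 - (8*(-7/3 + (⅓)*(-2)) + 72) = 522 - (8*(-7/3 - ⅔) + 72) = 522 - (8*(-3) + 72) = 522 - (-24 + 72) = 522 - 1*48 = 522 - 48 = 474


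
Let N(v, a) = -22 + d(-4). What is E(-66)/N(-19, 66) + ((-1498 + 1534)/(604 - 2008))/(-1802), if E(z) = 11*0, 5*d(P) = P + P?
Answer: 1/70278 ≈ 1.4229e-5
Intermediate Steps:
d(P) = 2*P/5 (d(P) = (P + P)/5 = (2*P)/5 = 2*P/5)
N(v, a) = -118/5 (N(v, a) = -22 + (⅖)*(-4) = -22 - 8/5 = -118/5)
E(z) = 0
E(-66)/N(-19, 66) + ((-1498 + 1534)/(604 - 2008))/(-1802) = 0/(-118/5) + ((-1498 + 1534)/(604 - 2008))/(-1802) = 0*(-5/118) + (36/(-1404))*(-1/1802) = 0 + (36*(-1/1404))*(-1/1802) = 0 - 1/39*(-1/1802) = 0 + 1/70278 = 1/70278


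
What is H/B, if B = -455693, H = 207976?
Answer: -207976/455693 ≈ -0.45640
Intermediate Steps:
H/B = 207976/(-455693) = 207976*(-1/455693) = -207976/455693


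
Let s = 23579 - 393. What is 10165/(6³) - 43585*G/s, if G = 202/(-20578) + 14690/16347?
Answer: 6372265315276265/140391095242968 ≈ 45.389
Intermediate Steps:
G = 149494363/168194283 (G = 202*(-1/20578) + 14690*(1/16347) = -101/10289 + 14690/16347 = 149494363/168194283 ≈ 0.88882)
s = 23186
10165/(6³) - 43585*G/s = 10165/(6³) - 43585/(23186/(149494363/168194283)) = 10165/216 - 43585/(23186*(168194283/149494363)) = 10165*(1/216) - 43585/3899752645638/149494363 = 10165/216 - 43585*149494363/3899752645638 = 10165/216 - 6515711811355/3899752645638 = 6372265315276265/140391095242968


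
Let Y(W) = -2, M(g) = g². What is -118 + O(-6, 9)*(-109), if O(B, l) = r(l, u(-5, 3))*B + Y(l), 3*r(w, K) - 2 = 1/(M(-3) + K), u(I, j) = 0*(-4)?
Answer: 5042/9 ≈ 560.22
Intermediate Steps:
u(I, j) = 0
r(w, K) = ⅔ + 1/(3*(9 + K)) (r(w, K) = ⅔ + 1/(3*((-3)² + K)) = ⅔ + 1/(3*(9 + K)))
O(B, l) = -2 + 19*B/27 (O(B, l) = ((19 + 2*0)/(3*(9 + 0)))*B - 2 = ((⅓)*(19 + 0)/9)*B - 2 = ((⅓)*(⅑)*19)*B - 2 = 19*B/27 - 2 = -2 + 19*B/27)
-118 + O(-6, 9)*(-109) = -118 + (-2 + (19/27)*(-6))*(-109) = -118 + (-2 - 38/9)*(-109) = -118 - 56/9*(-109) = -118 + 6104/9 = 5042/9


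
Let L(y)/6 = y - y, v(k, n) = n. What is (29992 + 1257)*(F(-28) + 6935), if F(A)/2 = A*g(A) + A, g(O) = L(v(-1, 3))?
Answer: 214961871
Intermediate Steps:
L(y) = 0 (L(y) = 6*(y - y) = 6*0 = 0)
g(O) = 0
F(A) = 2*A (F(A) = 2*(A*0 + A) = 2*(0 + A) = 2*A)
(29992 + 1257)*(F(-28) + 6935) = (29992 + 1257)*(2*(-28) + 6935) = 31249*(-56 + 6935) = 31249*6879 = 214961871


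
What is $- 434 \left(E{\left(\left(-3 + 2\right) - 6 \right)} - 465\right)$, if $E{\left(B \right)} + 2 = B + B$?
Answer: $208754$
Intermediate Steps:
$E{\left(B \right)} = -2 + 2 B$ ($E{\left(B \right)} = -2 + \left(B + B\right) = -2 + 2 B$)
$- 434 \left(E{\left(\left(-3 + 2\right) - 6 \right)} - 465\right) = - 434 \left(\left(-2 + 2 \left(\left(-3 + 2\right) - 6\right)\right) - 465\right) = - 434 \left(\left(-2 + 2 \left(-1 - 6\right)\right) - 465\right) = - 434 \left(\left(-2 + 2 \left(-7\right)\right) - 465\right) = - 434 \left(\left(-2 - 14\right) - 465\right) = - 434 \left(-16 - 465\right) = \left(-434\right) \left(-481\right) = 208754$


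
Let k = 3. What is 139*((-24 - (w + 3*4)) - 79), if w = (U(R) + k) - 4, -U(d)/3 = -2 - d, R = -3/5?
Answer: -82149/5 ≈ -16430.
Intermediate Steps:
R = -⅗ (R = -3*⅕ = -⅗ ≈ -0.60000)
U(d) = 6 + 3*d (U(d) = -3*(-2 - d) = 6 + 3*d)
w = 16/5 (w = ((6 + 3*(-⅗)) + 3) - 4 = ((6 - 9/5) + 3) - 4 = (21/5 + 3) - 4 = 36/5 - 4 = 16/5 ≈ 3.2000)
139*((-24 - (w + 3*4)) - 79) = 139*((-24 - (16/5 + 3*4)) - 79) = 139*((-24 - (16/5 + 12)) - 79) = 139*((-24 - 1*76/5) - 79) = 139*((-24 - 76/5) - 79) = 139*(-196/5 - 79) = 139*(-591/5) = -82149/5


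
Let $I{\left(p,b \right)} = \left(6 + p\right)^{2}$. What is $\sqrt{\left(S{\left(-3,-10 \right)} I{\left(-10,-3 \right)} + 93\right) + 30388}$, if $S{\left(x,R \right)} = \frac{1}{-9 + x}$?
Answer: $\frac{\sqrt{274317}}{3} \approx 174.58$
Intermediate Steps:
$\sqrt{\left(S{\left(-3,-10 \right)} I{\left(-10,-3 \right)} + 93\right) + 30388} = \sqrt{\left(\frac{\left(6 - 10\right)^{2}}{-9 - 3} + 93\right) + 30388} = \sqrt{\left(\frac{\left(-4\right)^{2}}{-12} + 93\right) + 30388} = \sqrt{\left(\left(- \frac{1}{12}\right) 16 + 93\right) + 30388} = \sqrt{\left(- \frac{4}{3} + 93\right) + 30388} = \sqrt{\frac{275}{3} + 30388} = \sqrt{\frac{91439}{3}} = \frac{\sqrt{274317}}{3}$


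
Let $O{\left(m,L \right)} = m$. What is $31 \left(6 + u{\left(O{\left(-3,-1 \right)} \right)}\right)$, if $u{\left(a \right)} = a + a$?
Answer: $0$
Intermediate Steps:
$u{\left(a \right)} = 2 a$
$31 \left(6 + u{\left(O{\left(-3,-1 \right)} \right)}\right) = 31 \left(6 + 2 \left(-3\right)\right) = 31 \left(6 - 6\right) = 31 \cdot 0 = 0$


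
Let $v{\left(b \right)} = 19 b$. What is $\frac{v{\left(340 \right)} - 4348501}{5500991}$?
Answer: $- \frac{4342041}{5500991} \approx -0.78932$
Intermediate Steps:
$\frac{v{\left(340 \right)} - 4348501}{5500991} = \frac{19 \cdot 340 - 4348501}{5500991} = \left(6460 - 4348501\right) \frac{1}{5500991} = \left(-4342041\right) \frac{1}{5500991} = - \frac{4342041}{5500991}$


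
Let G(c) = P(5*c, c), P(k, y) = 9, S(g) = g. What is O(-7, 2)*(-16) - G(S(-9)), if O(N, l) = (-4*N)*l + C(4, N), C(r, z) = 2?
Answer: -937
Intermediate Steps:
O(N, l) = 2 - 4*N*l (O(N, l) = (-4*N)*l + 2 = -4*N*l + 2 = 2 - 4*N*l)
G(c) = 9
O(-7, 2)*(-16) - G(S(-9)) = (2 - 4*(-7)*2)*(-16) - 1*9 = (2 + 56)*(-16) - 9 = 58*(-16) - 9 = -928 - 9 = -937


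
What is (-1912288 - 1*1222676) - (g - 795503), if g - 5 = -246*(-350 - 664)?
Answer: -2588910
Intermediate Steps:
g = 249449 (g = 5 - 246*(-350 - 664) = 5 - 246*(-1014) = 5 + 249444 = 249449)
(-1912288 - 1*1222676) - (g - 795503) = (-1912288 - 1*1222676) - (249449 - 795503) = (-1912288 - 1222676) - 1*(-546054) = -3134964 + 546054 = -2588910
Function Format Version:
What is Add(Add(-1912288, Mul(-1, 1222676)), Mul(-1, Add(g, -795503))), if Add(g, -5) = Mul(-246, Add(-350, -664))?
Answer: -2588910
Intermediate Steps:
g = 249449 (g = Add(5, Mul(-246, Add(-350, -664))) = Add(5, Mul(-246, -1014)) = Add(5, 249444) = 249449)
Add(Add(-1912288, Mul(-1, 1222676)), Mul(-1, Add(g, -795503))) = Add(Add(-1912288, Mul(-1, 1222676)), Mul(-1, Add(249449, -795503))) = Add(Add(-1912288, -1222676), Mul(-1, -546054)) = Add(-3134964, 546054) = -2588910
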